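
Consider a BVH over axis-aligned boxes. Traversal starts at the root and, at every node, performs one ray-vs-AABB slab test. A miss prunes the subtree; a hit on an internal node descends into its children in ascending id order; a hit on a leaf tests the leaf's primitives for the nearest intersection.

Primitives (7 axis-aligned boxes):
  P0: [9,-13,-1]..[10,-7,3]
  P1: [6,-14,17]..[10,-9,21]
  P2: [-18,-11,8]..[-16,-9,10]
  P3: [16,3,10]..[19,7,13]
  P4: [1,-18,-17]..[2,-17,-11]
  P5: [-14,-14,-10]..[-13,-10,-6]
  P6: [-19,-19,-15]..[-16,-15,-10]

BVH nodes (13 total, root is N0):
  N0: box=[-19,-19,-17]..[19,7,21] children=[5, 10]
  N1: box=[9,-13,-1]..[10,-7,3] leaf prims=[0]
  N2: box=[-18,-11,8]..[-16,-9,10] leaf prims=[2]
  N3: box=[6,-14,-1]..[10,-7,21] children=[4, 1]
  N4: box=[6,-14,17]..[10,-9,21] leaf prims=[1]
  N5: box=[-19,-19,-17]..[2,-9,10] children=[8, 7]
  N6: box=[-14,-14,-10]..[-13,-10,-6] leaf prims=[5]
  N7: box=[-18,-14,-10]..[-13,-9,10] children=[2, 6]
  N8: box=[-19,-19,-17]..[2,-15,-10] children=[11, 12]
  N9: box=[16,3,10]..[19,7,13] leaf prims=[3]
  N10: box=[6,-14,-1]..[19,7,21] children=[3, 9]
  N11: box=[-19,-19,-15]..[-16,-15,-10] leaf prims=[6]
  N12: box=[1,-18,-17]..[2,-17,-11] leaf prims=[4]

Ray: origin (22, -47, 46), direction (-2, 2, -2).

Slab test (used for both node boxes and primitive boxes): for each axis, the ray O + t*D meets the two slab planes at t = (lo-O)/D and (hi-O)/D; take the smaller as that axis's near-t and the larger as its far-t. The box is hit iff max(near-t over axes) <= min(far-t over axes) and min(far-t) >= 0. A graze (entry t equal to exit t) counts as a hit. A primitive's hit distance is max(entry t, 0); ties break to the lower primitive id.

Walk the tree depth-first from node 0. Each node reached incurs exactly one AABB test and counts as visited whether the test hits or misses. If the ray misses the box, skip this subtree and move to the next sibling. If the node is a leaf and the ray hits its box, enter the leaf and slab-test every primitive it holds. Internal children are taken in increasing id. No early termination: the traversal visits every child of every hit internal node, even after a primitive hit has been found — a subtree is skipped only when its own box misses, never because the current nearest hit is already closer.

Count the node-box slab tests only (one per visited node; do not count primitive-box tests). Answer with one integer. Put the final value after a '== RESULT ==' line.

Traverse from the root:
N0 x:[3/2,41/2] y:[14,27] z:[25/2,63/2] -> hit [14,41/2], descend [5, 10]
  N5 x:[10,41/2] y:[14,19] z:[18,63/2] -> hit [18,19], descend [7, 8]
    N7 x:[35/2,20] y:[33/2,19] z:[18,28] -> hit [18,19], descend [2, 6]
      N2 x:[19,20] y:[18,19] z:[18,19] -> hit [19,19] leaf, test {P2@t=19}
      N6 x:[35/2,18] y:[33/2,37/2] z:[26,28] -> miss, prune
    N8 x:[10,41/2] y:[14,16] z:[28,63/2] -> miss, prune
  N10 x:[3/2,8] y:[33/2,27] z:[25/2,47/2] -> miss, prune

Visited [0, 5, 7, 2, 6, 8, 10]. Tests: 7 box, 1 leaf. Nearest: P2.

== RESULT ==
7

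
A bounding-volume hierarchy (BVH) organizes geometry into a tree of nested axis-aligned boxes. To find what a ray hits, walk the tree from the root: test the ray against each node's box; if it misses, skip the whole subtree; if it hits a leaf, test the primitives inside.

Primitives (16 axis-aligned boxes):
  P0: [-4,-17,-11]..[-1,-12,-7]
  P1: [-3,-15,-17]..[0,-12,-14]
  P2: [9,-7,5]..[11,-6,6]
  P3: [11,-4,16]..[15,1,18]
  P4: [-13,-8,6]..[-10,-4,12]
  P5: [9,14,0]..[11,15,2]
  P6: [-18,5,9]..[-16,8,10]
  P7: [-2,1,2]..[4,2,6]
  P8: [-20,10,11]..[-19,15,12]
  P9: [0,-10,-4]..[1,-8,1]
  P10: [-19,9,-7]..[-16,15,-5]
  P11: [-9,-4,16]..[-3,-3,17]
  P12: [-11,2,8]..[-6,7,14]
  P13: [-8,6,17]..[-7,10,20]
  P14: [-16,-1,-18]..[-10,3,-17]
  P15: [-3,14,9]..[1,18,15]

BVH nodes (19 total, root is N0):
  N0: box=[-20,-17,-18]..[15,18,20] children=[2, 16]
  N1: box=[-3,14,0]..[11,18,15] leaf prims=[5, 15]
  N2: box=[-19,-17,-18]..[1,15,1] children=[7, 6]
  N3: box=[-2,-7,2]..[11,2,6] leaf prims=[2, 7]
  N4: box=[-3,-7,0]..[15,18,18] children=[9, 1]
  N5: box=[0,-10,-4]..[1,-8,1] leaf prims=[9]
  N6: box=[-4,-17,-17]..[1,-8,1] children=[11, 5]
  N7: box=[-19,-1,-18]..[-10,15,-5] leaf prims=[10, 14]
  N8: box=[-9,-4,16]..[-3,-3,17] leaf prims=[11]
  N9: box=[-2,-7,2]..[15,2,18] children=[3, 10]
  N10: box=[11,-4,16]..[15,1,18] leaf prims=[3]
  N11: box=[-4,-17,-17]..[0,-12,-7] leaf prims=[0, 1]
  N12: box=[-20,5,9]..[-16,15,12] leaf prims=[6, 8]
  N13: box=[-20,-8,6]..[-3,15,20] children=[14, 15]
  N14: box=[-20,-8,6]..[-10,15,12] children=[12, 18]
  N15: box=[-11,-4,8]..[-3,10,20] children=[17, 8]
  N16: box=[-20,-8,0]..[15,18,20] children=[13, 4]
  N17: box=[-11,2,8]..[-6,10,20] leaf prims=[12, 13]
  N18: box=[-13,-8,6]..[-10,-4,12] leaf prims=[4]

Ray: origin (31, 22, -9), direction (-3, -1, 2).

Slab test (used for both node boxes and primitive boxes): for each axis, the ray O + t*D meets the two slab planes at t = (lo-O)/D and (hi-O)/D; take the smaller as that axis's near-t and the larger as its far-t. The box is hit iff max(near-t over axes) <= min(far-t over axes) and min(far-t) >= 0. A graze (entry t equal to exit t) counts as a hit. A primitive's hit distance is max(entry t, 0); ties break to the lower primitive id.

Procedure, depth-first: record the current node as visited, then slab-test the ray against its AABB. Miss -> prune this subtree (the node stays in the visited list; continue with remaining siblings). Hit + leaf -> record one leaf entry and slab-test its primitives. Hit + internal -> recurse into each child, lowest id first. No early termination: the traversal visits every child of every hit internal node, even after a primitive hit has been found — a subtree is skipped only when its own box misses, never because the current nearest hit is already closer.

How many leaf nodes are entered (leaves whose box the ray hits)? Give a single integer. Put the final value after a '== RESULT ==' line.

Traverse from the root:
N0 x:[16/3,17] y:[4,39] z:[-9/2,29/2] -> hit [16/3,29/2], descend [2, 16]
  N2 x:[10,50/3] y:[7,39] z:[-9/2,5] -> miss, prune
  N16 x:[16/3,17] y:[4,30] z:[9/2,29/2] -> hit [16/3,29/2], descend [4, 13]
    N4 x:[16/3,34/3] y:[4,29] z:[9/2,27/2] -> hit [16/3,34/3], descend [1, 9]
      N1 x:[20/3,34/3] y:[4,8] z:[9/2,12] -> hit [20/3,8] leaf, test {P5(miss), P15(miss)}
      N9 x:[16/3,11] y:[20,29] z:[11/2,27/2] -> miss, prune
    N13 x:[34/3,17] y:[7,30] z:[15/2,29/2] -> hit [34/3,29/2], descend [14, 15]
      N14 x:[41/3,17] y:[7,30] z:[15/2,21/2] -> miss, prune
      N15 x:[34/3,14] y:[12,26] z:[17/2,29/2] -> hit [12,14], descend [8, 17]
        N8 x:[34/3,40/3] y:[25,26] z:[25/2,13] -> miss, prune
        N17 x:[37/3,14] y:[12,20] z:[17/2,29/2] -> hit [37/3,14] leaf, test {P12(miss), P13@t=13}

Summary -> nodes [0, 2, 16, 4, 1, 9, 13, 14, 15, 8, 17]; box-tests=11; leaf-entries=2; first=P13

== RESULT ==
2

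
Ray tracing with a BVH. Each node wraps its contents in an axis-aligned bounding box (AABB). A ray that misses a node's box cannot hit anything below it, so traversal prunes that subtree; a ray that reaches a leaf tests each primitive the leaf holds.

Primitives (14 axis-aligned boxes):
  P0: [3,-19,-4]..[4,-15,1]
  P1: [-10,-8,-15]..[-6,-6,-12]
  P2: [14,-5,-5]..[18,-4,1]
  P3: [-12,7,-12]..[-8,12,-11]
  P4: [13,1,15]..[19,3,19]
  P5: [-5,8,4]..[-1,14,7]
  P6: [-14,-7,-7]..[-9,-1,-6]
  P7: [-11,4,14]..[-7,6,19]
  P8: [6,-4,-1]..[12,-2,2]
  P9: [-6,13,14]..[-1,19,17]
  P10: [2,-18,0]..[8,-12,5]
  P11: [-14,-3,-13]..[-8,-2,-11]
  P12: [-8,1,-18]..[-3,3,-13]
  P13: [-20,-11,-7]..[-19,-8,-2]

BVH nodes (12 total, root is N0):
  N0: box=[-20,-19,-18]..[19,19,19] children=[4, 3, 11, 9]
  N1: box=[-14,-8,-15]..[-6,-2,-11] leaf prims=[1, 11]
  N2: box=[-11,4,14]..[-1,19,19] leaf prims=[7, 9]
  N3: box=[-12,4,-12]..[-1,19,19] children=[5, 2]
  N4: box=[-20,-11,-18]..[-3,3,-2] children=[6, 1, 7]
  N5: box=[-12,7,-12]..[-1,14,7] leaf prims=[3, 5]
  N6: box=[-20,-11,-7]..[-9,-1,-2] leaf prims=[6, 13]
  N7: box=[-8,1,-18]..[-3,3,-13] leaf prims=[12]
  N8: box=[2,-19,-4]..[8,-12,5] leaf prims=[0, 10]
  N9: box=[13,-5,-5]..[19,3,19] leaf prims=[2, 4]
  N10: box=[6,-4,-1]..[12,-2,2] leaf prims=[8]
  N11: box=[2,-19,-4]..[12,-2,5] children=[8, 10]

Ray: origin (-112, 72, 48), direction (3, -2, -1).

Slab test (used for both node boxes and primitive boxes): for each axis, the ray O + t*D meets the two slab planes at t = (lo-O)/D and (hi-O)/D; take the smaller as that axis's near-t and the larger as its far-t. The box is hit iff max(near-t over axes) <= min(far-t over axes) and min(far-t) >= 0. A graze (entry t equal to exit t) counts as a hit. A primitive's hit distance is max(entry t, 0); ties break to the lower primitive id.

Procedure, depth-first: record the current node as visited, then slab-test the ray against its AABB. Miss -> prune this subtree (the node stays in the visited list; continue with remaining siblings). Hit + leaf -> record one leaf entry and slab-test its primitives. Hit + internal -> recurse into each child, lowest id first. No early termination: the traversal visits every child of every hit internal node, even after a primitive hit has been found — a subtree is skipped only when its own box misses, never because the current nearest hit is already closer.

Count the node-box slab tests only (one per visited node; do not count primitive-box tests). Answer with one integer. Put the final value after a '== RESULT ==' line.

Traverse from the root:
N0 x:[92/3,131/3] y:[53/2,91/2] z:[29,66] -> hit [92/3,131/3], descend [3, 4, 9, 11]
  N3 x:[100/3,37] y:[53/2,34] z:[29,60] -> hit [100/3,34], descend [2, 5]
    N2 x:[101/3,37] y:[53/2,34] z:[29,34] -> hit [101/3,34] leaf, test {P7@t=101/3, P9(miss)}
    N5 x:[100/3,37] y:[29,65/2] z:[41,60] -> miss, prune
  N4 x:[92/3,109/3] y:[69/2,83/2] z:[50,66] -> miss, prune
  N9 x:[125/3,131/3] y:[69/2,77/2] z:[29,53] -> miss, prune
  N11 x:[38,124/3] y:[37,91/2] z:[43,52] -> miss, prune

Visited [0, 3, 2, 5, 4, 9, 11]. Tests: 7 box, 1 leaf. Nearest: P7.

== RESULT ==
7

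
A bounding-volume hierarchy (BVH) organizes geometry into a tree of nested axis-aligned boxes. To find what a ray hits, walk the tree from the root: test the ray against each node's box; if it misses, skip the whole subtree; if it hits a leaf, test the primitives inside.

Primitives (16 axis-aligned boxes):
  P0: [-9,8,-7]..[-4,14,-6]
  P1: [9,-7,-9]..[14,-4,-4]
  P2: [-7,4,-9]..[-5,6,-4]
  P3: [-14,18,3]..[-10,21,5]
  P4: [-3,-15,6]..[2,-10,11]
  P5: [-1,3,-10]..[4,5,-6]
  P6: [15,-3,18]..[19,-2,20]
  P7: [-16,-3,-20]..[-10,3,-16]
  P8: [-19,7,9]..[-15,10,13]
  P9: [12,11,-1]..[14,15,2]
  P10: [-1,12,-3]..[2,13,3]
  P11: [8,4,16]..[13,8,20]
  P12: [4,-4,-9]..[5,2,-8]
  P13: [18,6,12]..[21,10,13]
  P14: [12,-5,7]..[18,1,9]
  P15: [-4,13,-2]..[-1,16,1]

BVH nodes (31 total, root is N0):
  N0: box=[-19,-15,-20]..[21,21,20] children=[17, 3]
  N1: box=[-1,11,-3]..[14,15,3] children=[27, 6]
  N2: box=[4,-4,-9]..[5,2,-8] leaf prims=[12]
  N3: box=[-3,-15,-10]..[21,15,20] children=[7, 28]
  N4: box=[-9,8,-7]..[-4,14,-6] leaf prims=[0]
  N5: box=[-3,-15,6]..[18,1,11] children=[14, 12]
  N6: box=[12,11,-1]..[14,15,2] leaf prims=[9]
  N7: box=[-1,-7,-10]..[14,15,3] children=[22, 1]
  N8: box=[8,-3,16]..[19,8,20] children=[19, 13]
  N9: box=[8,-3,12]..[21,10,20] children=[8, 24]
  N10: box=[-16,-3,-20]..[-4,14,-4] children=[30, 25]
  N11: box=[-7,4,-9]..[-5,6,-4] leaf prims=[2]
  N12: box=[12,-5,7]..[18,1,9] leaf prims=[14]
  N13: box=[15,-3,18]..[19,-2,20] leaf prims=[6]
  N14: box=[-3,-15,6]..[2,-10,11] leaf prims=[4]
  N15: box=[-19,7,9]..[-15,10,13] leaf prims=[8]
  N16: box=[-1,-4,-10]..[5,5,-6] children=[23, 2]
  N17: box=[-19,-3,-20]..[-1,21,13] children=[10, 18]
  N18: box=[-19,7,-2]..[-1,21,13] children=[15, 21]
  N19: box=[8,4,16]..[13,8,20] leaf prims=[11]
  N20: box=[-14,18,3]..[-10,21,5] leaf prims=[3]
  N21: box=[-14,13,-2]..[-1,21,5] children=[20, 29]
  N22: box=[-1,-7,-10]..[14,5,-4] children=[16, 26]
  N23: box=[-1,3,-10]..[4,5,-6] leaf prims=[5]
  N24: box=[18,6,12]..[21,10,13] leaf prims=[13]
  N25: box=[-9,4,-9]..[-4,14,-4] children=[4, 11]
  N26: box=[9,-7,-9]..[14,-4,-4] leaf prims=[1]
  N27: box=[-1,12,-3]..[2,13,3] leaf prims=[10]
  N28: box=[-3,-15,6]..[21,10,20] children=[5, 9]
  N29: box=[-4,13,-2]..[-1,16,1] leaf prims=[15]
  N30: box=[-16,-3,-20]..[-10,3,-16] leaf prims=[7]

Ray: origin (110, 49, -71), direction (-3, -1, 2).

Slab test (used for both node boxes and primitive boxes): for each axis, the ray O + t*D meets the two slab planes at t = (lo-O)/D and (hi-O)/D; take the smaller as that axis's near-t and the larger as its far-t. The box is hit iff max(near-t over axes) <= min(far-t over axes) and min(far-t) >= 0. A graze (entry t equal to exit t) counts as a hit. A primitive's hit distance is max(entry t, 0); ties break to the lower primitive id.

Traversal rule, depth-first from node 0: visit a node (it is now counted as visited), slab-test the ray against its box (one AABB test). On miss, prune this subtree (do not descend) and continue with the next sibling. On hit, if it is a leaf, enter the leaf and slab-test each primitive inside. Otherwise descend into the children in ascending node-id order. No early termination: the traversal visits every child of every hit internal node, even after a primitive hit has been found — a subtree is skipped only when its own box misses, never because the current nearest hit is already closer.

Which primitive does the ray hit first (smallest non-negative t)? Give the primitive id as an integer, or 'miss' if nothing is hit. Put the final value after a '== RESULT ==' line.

Walk:
N0 x:[89/3,43] y:[28,64] z:[51/2,91/2] -> hit [89/3,43], descend [3, 17]
  N3 x:[89/3,113/3] y:[34,64] z:[61/2,91/2] -> hit [34,113/3], descend [7, 28]
    N7 x:[32,37] y:[34,56] z:[61/2,37] -> hit [34,37], descend [1, 22]
      N1 x:[32,37] y:[34,38] z:[34,37] -> hit [34,37], descend [6, 27]
        N6 x:[32,98/3] y:[34,38] z:[35,73/2] -> miss, prune
        N27 x:[36,37] y:[36,37] z:[34,37] -> hit [36,37] leaf, test {P10@t=36}
      N22 x:[32,37] y:[44,56] z:[61/2,67/2] -> miss, prune
    N28 x:[89/3,113/3] y:[39,64] z:[77/2,91/2] -> miss, prune
  N17 x:[37,43] y:[28,52] z:[51/2,42] -> hit [37,42], descend [10, 18]
    N10 x:[38,42] y:[35,52] z:[51/2,67/2] -> miss, prune
    N18 x:[37,43] y:[28,42] z:[69/2,42] -> hit [37,42], descend [15, 21]
      N15 x:[125/3,43] y:[39,42] z:[40,42] -> hit [125/3,42] leaf, test {P8@t=125/3}
      N21 x:[37,124/3] y:[28,36] z:[69/2,38] -> miss, prune

Visited [0, 3, 7, 1, 6, 27, 22, 28, 17, 10, 18, 15, 21]. Tests: 13 box, 2 leaf. Nearest: P10.

== RESULT ==
10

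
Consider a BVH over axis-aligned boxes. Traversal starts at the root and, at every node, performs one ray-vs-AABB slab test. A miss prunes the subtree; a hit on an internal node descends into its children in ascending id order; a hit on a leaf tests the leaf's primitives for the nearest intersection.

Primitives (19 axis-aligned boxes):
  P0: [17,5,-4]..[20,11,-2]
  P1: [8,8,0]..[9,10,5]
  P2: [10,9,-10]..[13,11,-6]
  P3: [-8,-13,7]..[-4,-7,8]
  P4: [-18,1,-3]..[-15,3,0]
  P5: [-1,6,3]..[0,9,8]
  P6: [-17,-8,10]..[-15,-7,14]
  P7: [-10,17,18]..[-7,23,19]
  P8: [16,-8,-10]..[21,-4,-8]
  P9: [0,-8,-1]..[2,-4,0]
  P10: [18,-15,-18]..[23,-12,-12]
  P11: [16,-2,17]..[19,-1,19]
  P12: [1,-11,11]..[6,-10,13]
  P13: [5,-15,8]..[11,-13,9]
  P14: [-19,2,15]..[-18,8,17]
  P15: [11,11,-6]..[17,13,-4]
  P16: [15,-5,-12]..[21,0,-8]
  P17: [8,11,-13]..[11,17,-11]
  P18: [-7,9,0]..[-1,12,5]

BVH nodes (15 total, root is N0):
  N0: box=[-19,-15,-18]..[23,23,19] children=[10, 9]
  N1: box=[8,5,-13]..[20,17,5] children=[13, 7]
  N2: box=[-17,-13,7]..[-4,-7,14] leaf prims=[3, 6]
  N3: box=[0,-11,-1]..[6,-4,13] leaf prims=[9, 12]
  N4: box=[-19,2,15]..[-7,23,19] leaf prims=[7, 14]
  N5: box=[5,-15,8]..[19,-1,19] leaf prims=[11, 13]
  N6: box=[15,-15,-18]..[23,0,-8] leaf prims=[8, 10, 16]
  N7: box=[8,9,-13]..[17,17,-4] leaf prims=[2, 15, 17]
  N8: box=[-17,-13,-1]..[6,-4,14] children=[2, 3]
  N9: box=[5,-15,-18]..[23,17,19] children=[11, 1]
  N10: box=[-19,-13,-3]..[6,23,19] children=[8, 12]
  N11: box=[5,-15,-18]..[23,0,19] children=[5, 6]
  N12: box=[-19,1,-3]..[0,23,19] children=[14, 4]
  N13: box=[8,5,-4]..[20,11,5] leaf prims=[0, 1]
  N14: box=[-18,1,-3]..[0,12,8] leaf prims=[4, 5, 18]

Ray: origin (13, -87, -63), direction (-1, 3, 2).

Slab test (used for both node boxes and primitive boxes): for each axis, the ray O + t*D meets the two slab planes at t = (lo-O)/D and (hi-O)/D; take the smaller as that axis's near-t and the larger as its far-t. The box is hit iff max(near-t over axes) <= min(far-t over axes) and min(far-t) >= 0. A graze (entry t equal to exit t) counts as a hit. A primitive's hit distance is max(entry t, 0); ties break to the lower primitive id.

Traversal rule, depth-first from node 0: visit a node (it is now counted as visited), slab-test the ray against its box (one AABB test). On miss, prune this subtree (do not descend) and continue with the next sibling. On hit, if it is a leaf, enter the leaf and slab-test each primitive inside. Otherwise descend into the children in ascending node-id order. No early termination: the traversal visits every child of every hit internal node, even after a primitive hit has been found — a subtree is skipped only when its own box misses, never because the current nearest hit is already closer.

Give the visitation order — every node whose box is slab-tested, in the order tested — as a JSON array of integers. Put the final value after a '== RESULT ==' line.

Trace the traversal:
N0 x:[-10,32] y:[24,110/3] z:[45/2,41] -> hit [24,32], descend [9, 10]
  N9 x:[-10,8] y:[24,104/3] z:[45/2,41] -> miss, prune
  N10 x:[7,32] y:[74/3,110/3] z:[30,41] -> hit [30,32], descend [8, 12]
    N8 x:[7,30] y:[74/3,83/3] z:[31,77/2] -> miss, prune
    N12 x:[13,32] y:[88/3,110/3] z:[30,41] -> hit [30,32], descend [4, 14]
      N4 x:[20,32] y:[89/3,110/3] z:[39,41] -> miss, prune
      N14 x:[13,31] y:[88/3,33] z:[30,71/2] -> hit [30,31] leaf, test {P4@t=30, P5(miss), P18(miss)}

7 AABB tests over nodes [0, 9, 10, 8, 12, 4, 14]; 1 leaf entered; closest P4.

== RESULT ==
[0, 9, 10, 8, 12, 4, 14]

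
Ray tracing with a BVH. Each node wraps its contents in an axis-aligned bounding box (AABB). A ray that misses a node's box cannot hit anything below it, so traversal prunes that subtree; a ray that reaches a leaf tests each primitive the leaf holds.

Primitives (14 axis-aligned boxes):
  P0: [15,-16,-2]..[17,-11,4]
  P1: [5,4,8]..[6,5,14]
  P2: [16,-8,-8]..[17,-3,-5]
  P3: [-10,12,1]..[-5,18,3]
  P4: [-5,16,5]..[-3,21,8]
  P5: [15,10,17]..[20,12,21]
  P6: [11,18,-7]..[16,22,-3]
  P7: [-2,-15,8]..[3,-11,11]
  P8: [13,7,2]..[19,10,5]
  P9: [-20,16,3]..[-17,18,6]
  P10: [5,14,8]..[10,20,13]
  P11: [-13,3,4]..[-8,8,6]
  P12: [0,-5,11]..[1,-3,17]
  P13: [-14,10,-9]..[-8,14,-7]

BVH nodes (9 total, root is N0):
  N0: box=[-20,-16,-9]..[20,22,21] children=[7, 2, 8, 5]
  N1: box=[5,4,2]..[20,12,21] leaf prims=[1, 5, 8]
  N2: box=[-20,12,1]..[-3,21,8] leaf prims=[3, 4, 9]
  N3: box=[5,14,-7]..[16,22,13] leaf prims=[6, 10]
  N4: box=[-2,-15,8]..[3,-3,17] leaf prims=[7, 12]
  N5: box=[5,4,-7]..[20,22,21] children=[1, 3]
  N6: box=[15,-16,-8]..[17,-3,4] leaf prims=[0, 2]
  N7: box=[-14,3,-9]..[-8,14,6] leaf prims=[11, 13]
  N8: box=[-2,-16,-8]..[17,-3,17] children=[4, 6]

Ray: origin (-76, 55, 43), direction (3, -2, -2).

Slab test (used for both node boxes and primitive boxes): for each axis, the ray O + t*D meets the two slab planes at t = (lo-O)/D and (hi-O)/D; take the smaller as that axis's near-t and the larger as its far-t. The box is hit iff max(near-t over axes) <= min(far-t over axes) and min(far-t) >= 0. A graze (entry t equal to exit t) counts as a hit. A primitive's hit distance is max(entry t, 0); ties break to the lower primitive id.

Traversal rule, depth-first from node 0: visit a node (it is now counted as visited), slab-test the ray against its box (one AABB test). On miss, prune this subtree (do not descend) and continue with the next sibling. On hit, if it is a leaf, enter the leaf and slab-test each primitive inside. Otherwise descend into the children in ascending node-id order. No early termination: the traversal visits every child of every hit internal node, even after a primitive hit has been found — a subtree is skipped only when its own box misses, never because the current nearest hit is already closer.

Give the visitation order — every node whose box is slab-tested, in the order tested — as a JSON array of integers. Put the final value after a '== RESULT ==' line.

Trace the traversal:
N0 x:[56/3,32] y:[33/2,71/2] z:[11,26] -> hit [56/3,26], descend [2, 5, 7, 8]
  N2 x:[56/3,73/3] y:[17,43/2] z:[35/2,21] -> hit [56/3,21] leaf, test {P3(miss), P4(miss), P9@t=56/3}
  N5 x:[27,32] y:[33/2,51/2] z:[11,25] -> miss, prune
  N7 x:[62/3,68/3] y:[41/2,26] z:[37/2,26] -> hit [62/3,68/3] leaf, test {P11(miss), P13(miss)}
  N8 x:[74/3,31] y:[29,71/2] z:[13,51/2] -> miss, prune

order=[0, 2, 5, 7, 8]  |boxes|=5  |leaves|=2  hit=P9

== RESULT ==
[0, 2, 5, 7, 8]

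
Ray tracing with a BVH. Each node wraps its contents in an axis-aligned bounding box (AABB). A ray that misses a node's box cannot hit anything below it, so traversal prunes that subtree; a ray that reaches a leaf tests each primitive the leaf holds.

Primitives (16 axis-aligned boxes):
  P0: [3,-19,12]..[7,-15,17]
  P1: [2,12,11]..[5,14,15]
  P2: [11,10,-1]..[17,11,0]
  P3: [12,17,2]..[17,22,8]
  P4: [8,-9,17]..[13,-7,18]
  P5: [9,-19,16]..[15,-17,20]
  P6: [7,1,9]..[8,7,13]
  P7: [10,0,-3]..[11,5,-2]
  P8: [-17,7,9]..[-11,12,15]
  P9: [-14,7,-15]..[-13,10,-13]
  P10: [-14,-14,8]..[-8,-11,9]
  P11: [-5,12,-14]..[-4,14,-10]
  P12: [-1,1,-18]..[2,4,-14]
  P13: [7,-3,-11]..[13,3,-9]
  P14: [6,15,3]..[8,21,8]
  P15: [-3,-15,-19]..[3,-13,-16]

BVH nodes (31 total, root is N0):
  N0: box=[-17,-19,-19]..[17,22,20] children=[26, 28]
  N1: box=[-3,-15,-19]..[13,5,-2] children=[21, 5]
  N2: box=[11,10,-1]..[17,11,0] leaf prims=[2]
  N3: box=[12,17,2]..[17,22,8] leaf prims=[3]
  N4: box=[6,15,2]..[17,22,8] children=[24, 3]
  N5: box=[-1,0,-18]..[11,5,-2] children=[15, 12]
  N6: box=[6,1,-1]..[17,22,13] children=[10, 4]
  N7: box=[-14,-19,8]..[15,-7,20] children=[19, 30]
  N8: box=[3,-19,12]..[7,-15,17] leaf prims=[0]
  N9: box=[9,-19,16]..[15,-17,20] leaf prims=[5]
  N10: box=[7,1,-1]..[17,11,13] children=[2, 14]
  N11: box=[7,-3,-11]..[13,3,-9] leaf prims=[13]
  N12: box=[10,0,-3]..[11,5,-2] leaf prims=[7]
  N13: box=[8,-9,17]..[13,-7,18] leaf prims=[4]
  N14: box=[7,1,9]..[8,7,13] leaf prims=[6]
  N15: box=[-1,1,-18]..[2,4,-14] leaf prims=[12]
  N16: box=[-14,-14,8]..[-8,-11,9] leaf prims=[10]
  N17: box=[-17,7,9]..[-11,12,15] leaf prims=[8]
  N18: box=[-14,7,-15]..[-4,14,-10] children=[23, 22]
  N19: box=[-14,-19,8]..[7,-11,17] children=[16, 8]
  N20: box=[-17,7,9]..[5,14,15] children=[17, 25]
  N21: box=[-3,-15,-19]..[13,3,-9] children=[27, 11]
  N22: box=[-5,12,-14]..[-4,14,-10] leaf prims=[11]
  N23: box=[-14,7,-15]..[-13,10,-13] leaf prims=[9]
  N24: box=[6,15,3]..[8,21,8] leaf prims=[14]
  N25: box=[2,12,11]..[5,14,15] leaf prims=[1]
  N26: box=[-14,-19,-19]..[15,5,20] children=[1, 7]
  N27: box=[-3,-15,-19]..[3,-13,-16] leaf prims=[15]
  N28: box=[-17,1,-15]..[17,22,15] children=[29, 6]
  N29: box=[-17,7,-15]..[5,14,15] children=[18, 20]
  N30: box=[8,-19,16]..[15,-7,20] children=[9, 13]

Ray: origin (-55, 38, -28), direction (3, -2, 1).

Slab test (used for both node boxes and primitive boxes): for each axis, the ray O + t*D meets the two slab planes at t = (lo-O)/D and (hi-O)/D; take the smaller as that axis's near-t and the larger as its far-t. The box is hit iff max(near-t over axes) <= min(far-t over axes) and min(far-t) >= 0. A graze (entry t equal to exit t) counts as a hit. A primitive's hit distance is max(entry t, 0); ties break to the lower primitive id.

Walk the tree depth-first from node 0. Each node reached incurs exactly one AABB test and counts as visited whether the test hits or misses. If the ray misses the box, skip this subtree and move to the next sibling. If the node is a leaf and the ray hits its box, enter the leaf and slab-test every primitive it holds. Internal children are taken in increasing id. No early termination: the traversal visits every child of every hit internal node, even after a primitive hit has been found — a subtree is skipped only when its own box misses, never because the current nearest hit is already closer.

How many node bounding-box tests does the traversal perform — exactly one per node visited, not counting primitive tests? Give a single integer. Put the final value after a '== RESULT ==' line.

Walk:
N0 x:[38/3,24] y:[8,57/2] z:[9,48] -> hit [38/3,24], descend [26, 28]
  N26 x:[41/3,70/3] y:[33/2,57/2] z:[9,48] -> hit [33/2,70/3], descend [1, 7]
    N1 x:[52/3,68/3] y:[33/2,53/2] z:[9,26] -> hit [52/3,68/3], descend [5, 21]
      N5 x:[18,22] y:[33/2,19] z:[10,26] -> hit [18,19], descend [12, 15]
        N12 x:[65/3,22] y:[33/2,19] z:[25,26] -> miss, prune
        N15 x:[18,19] y:[17,37/2] z:[10,14] -> miss, prune
      N21 x:[52/3,68/3] y:[35/2,53/2] z:[9,19] -> hit [35/2,19], descend [11, 27]
        N11 x:[62/3,68/3] y:[35/2,41/2] z:[17,19] -> miss, prune
        N27 x:[52/3,58/3] y:[51/2,53/2] z:[9,12] -> miss, prune
    N7 x:[41/3,70/3] y:[45/2,57/2] z:[36,48] -> miss, prune
  N28 x:[38/3,24] y:[8,37/2] z:[13,43] -> hit [13,37/2], descend [6, 29]
    N6 x:[61/3,24] y:[8,37/2] z:[27,41] -> miss, prune
    N29 x:[38/3,20] y:[12,31/2] z:[13,43] -> hit [13,31/2], descend [18, 20]
      N18 x:[41/3,17] y:[12,31/2] z:[13,18] -> hit [41/3,31/2], descend [22, 23]
        N22 x:[50/3,17] y:[12,13] z:[14,18] -> miss, prune
        N23 x:[41/3,14] y:[14,31/2] z:[13,15] -> hit [14,14] leaf, test {P9@t=14}
      N20 x:[38/3,20] y:[12,31/2] z:[37,43] -> miss, prune

order=[0, 26, 1, 5, 12, 15, 21, 11, 27, 7, 28, 6, 29, 18, 22, 23, 20]  |boxes|=17  |leaves|=1  hit=P9

== RESULT ==
17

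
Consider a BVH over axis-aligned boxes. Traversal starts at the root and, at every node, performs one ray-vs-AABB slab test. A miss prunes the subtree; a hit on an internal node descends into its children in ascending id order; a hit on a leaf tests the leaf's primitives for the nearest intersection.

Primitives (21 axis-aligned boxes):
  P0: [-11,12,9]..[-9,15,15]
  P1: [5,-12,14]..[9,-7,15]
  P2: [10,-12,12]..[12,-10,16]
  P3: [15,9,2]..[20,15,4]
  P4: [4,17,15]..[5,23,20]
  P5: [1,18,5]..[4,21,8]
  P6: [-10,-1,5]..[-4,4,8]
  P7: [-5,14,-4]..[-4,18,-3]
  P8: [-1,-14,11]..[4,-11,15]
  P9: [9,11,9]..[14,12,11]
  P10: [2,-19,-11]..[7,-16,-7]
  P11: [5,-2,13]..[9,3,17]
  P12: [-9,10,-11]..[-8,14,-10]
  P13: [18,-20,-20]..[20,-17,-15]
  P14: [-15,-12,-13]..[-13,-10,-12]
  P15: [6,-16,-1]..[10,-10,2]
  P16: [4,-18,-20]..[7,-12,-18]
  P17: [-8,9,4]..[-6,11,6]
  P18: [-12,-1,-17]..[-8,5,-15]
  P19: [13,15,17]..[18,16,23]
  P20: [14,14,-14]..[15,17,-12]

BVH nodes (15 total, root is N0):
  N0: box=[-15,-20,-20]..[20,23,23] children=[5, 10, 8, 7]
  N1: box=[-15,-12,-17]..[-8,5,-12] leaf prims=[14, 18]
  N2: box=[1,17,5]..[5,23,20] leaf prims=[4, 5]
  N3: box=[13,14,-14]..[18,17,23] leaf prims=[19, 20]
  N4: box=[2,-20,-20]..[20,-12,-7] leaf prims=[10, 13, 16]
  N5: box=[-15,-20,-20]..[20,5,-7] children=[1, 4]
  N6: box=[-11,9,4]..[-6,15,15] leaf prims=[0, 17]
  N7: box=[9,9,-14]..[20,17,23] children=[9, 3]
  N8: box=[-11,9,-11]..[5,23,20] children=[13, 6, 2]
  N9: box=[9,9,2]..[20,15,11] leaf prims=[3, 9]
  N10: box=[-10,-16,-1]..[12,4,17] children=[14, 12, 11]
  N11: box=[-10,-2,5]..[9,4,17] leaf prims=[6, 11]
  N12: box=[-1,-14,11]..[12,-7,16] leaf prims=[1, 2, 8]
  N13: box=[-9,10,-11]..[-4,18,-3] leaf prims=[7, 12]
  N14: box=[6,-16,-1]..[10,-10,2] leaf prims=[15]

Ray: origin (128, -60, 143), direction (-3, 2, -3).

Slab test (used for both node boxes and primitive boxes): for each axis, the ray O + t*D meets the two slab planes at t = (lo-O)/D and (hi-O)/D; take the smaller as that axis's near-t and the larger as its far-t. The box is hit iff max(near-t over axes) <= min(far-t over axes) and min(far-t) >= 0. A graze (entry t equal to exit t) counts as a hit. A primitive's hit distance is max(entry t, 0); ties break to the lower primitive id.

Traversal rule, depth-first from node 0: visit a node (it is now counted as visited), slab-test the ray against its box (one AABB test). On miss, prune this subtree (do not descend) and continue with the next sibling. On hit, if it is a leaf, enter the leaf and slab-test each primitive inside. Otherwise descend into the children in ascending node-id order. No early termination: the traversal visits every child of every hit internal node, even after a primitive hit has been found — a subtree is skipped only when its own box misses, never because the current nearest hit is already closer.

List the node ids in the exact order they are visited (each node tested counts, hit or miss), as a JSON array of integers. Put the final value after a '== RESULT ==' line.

Trace the traversal:
N0 x:[36,143/3] y:[20,83/2] z:[40,163/3] -> hit [40,83/2], descend [5, 7, 8, 10]
  N5 x:[36,143/3] y:[20,65/2] z:[50,163/3] -> miss, prune
  N7 x:[36,119/3] y:[69/2,77/2] z:[40,157/3] -> miss, prune
  N8 x:[41,139/3] y:[69/2,83/2] z:[41,154/3] -> hit [41,83/2], descend [2, 6, 13]
    N2 x:[41,127/3] y:[77/2,83/2] z:[41,46] -> hit [41,83/2] leaf, test {P4@t=41, P5(miss)}
    N6 x:[134/3,139/3] y:[69/2,75/2] z:[128/3,139/3] -> miss, prune
    N13 x:[44,137/3] y:[35,39] z:[146/3,154/3] -> miss, prune
  N10 x:[116/3,46] y:[22,32] z:[42,48] -> miss, prune

order=[0, 5, 7, 8, 2, 6, 13, 10]  |boxes|=8  |leaves|=1  hit=P4

== RESULT ==
[0, 5, 7, 8, 2, 6, 13, 10]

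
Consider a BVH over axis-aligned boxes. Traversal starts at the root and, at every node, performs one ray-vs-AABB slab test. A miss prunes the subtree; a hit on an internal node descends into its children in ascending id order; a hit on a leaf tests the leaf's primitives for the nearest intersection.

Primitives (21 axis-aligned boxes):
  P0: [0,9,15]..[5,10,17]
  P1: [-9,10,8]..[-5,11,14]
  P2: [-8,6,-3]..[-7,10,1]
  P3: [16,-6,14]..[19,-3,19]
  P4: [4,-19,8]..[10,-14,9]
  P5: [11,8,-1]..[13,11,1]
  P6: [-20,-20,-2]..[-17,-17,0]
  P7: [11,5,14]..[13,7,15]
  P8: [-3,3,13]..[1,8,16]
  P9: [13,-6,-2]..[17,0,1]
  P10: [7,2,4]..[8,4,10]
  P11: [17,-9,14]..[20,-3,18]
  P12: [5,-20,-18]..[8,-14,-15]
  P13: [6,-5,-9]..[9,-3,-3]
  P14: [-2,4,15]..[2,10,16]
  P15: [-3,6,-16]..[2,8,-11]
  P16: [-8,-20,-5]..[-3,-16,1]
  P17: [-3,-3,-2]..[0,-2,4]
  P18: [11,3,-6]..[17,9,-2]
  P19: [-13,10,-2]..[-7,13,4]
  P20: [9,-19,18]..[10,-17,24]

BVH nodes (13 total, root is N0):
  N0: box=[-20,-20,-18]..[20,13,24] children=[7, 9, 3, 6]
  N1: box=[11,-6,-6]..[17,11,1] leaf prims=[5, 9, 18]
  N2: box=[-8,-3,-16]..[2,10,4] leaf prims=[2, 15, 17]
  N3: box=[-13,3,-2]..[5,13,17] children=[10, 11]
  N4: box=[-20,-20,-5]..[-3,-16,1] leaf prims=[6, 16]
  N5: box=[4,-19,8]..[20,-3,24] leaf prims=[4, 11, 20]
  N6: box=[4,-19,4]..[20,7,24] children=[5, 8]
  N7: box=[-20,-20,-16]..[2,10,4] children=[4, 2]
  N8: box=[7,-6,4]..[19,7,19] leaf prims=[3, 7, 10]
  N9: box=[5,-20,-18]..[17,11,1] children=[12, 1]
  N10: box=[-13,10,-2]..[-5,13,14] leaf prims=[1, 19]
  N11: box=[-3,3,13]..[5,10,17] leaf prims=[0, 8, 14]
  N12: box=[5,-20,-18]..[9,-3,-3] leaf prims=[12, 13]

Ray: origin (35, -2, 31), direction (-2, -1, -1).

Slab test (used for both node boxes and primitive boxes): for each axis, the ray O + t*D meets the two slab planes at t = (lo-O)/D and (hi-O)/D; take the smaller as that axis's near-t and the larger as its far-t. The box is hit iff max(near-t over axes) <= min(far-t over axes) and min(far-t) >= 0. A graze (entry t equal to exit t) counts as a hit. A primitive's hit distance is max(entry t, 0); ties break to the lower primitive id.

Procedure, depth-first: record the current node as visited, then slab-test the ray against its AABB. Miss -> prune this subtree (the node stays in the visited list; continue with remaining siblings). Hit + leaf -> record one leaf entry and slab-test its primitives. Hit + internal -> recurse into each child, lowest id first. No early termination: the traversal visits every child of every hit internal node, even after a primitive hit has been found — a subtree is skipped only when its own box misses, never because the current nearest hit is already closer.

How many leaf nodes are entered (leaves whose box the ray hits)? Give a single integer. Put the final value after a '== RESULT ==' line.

Traverse from the root:
N0 x:[15/2,55/2] y:[-15,18] z:[7,49] -> hit [15/2,18], descend [3, 6, 7, 9]
  N3 x:[15,24] y:[-15,-5] z:[14,33] -> miss, prune
  N6 x:[15/2,31/2] y:[-9,17] z:[7,27] -> hit [15/2,31/2], descend [5, 8]
    N5 x:[15/2,31/2] y:[1,17] z:[7,23] -> hit [15/2,31/2] leaf, test {P4(miss), P11(miss), P20(miss)}
    N8 x:[8,14] y:[-9,4] z:[12,27] -> miss, prune
  N7 x:[33/2,55/2] y:[-12,18] z:[27,47] -> miss, prune
  N9 x:[9,15] y:[-13,18] z:[30,49] -> miss, prune

7 AABB tests over nodes [0, 3, 6, 5, 8, 7, 9]; 1 leaf entered; closest miss.

== RESULT ==
1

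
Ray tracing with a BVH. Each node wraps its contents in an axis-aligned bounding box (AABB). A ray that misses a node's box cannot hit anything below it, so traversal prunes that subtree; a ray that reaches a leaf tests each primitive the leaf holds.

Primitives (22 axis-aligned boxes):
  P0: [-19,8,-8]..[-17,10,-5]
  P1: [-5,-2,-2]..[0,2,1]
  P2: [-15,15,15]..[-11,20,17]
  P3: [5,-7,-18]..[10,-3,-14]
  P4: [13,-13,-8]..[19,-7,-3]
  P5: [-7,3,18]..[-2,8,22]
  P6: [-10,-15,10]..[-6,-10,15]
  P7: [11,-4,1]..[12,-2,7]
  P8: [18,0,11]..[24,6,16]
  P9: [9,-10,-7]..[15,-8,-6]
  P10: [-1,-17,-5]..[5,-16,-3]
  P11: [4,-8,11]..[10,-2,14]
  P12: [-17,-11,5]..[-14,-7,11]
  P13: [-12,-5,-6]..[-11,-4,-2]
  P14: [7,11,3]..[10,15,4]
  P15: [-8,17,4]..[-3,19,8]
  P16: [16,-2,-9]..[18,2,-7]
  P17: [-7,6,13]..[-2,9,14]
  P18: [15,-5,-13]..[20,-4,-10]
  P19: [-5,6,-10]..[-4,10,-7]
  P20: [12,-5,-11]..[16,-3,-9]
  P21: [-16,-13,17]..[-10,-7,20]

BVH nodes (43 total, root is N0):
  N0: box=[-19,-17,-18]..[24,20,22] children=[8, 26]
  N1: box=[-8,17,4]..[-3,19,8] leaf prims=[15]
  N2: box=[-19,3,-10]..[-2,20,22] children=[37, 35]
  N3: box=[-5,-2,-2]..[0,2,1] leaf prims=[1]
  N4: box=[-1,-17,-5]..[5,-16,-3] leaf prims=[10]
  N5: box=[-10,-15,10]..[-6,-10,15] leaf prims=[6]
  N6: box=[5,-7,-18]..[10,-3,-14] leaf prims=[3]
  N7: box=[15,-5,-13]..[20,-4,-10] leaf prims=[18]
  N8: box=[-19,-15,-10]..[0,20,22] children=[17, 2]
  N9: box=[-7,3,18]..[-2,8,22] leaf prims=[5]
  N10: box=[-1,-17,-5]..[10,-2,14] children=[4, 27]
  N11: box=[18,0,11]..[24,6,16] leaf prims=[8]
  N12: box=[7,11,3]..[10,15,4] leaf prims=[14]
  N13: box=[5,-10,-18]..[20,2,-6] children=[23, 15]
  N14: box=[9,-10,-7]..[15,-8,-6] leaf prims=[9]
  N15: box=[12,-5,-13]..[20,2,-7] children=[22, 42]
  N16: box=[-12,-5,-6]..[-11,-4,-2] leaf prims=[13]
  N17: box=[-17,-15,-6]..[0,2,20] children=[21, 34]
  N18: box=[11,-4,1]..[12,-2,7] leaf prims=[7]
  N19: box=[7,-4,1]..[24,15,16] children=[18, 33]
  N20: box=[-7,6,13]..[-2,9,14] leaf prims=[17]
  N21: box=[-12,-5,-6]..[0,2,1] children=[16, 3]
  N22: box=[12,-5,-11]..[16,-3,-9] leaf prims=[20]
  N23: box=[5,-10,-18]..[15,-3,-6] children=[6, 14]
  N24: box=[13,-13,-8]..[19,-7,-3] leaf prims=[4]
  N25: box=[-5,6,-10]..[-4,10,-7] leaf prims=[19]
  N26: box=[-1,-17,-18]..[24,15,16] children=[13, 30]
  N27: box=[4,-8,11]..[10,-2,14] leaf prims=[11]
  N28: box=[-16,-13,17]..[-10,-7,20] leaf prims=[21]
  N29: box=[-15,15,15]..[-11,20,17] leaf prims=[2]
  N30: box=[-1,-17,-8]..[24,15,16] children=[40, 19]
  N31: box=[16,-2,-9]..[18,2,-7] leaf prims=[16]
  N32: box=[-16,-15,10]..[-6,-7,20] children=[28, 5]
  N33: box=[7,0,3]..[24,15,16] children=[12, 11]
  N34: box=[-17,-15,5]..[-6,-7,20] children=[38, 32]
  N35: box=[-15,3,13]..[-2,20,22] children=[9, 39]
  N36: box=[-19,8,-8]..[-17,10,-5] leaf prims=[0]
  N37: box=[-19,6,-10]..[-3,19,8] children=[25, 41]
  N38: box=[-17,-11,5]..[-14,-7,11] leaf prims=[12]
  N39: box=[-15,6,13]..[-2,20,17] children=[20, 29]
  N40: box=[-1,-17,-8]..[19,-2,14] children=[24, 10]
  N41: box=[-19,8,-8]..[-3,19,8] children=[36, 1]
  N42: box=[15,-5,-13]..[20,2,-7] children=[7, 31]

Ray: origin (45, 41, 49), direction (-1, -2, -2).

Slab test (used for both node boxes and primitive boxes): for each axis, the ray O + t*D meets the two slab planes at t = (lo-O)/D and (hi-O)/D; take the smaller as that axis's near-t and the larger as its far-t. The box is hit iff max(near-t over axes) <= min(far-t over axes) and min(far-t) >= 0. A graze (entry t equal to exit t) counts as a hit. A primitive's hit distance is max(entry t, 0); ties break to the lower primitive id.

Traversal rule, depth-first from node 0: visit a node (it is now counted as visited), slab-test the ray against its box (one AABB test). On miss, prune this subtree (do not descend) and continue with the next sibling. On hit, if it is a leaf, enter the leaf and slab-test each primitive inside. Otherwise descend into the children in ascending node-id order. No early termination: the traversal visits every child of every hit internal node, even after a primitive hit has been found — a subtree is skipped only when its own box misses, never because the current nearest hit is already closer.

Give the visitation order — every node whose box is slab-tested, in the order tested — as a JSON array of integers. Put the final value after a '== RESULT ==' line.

Traverse from the root:
N0 x:[21,64] y:[21/2,29] z:[27/2,67/2] -> hit [21,29], descend [8, 26]
  N8 x:[45,64] y:[21/2,28] z:[27/2,59/2] -> miss, prune
  N26 x:[21,46] y:[13,29] z:[33/2,67/2] -> hit [21,29], descend [13, 30]
    N13 x:[25,40] y:[39/2,51/2] z:[55/2,67/2] -> miss, prune
    N30 x:[21,46] y:[13,29] z:[33/2,57/2] -> hit [21,57/2], descend [19, 40]
      N19 x:[21,38] y:[13,45/2] z:[33/2,24] -> hit [21,45/2], descend [18, 33]
        N18 x:[33,34] y:[43/2,45/2] z:[21,24] -> miss, prune
        N33 x:[21,38] y:[13,41/2] z:[33/2,23] -> miss, prune
      N40 x:[26,46] y:[43/2,29] z:[35/2,57/2] -> hit [26,57/2], descend [10, 24]
        N10 x:[35,46] y:[43/2,29] z:[35/2,27] -> miss, prune
        N24 x:[26,32] y:[24,27] z:[26,57/2] -> hit [26,27] leaf, test {P4@t=26}

11 AABB tests over nodes [0, 8, 26, 13, 30, 19, 18, 33, 40, 10, 24]; 1 leaf entered; closest P4.

== RESULT ==
[0, 8, 26, 13, 30, 19, 18, 33, 40, 10, 24]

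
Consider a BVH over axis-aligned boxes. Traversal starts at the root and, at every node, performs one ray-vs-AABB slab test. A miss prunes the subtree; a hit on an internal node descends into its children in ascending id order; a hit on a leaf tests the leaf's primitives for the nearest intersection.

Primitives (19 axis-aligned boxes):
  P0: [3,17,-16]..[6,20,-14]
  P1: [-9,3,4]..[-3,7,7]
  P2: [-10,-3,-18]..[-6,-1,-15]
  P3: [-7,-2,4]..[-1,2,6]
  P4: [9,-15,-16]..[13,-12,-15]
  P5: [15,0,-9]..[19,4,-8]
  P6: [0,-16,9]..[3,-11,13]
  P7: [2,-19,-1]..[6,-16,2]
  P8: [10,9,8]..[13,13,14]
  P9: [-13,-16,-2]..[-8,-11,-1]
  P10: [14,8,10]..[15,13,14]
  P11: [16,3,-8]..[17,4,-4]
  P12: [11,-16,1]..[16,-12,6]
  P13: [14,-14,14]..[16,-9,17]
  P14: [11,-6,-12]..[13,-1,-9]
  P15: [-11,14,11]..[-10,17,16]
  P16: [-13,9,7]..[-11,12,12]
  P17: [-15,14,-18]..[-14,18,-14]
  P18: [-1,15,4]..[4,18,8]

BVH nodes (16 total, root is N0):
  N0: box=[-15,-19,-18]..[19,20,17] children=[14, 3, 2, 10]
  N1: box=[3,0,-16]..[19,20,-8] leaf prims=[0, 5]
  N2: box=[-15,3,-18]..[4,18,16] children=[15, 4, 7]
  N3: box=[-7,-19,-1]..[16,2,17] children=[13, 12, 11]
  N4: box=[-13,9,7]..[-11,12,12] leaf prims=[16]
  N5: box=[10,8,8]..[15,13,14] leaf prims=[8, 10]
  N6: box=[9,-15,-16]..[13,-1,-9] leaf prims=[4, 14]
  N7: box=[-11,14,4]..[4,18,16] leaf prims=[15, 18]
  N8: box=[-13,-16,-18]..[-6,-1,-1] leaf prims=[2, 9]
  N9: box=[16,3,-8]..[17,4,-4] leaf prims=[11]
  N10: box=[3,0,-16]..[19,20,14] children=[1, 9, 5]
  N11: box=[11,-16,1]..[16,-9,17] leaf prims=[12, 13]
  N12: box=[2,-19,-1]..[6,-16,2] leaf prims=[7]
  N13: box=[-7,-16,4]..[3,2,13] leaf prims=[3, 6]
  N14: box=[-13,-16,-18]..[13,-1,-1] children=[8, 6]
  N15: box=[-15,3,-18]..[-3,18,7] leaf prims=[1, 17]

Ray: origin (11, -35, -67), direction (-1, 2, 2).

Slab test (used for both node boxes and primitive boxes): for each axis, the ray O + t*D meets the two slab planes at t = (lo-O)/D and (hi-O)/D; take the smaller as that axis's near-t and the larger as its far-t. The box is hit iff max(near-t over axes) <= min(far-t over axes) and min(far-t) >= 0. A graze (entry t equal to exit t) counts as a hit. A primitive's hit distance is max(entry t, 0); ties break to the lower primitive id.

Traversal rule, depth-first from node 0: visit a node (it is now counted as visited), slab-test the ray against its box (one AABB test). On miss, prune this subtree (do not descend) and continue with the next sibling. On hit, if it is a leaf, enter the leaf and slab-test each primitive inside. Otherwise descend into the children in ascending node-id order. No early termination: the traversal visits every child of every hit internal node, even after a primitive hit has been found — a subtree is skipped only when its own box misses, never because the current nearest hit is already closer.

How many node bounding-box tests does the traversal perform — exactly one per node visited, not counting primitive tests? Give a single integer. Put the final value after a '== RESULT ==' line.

Walk:
N0 x:[-8,26] y:[8,55/2] z:[49/2,42] -> hit [49/2,26], descend [2, 3, 10, 14]
  N2 x:[7,26] y:[19,53/2] z:[49/2,83/2] -> hit [49/2,26], descend [4, 7, 15]
    N4 x:[22,24] y:[22,47/2] z:[37,79/2] -> miss, prune
    N7 x:[7,22] y:[49/2,53/2] z:[71/2,83/2] -> miss, prune
    N15 x:[14,26] y:[19,53/2] z:[49/2,37] -> hit [49/2,26] leaf, test {P1(miss), P17@t=25}
  N3 x:[-5,18] y:[8,37/2] z:[33,42] -> miss, prune
  N10 x:[-8,8] y:[35/2,55/2] z:[51/2,81/2] -> miss, prune
  N14 x:[-2,24] y:[19/2,17] z:[49/2,33] -> miss, prune

8 AABB tests over nodes [0, 2, 4, 7, 15, 3, 10, 14]; 1 leaf entered; closest P17.

== RESULT ==
8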